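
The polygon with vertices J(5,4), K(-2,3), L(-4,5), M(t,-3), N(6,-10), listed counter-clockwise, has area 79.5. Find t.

-2

The doubled signed area Σ (x_i y_{i+1} − x_{i+1} y_i) is linear in t.
With t=0 it equals 129; the coefficient of t is -15 (from the two edges through M).
So -15·t + 129 = 2·79.5 = 159 ⇒ t = -2.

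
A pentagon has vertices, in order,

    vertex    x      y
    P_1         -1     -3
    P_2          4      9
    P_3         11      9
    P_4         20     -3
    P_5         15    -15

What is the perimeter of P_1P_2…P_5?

68

|P_1P_2| = √((5)² + (12)²) = √169 = 13
|P_2P_3| = √((7)² + (0)²) = √49 = 7
|P_3P_4| = √((9)² + (-12)²) = √225 = 15
|P_4P_5| = √((-5)² + (-12)²) = √169 = 13
|P_5P_1| = √((-16)² + (12)²) = √400 = 20
Perimeter = 13 + 7 + 15 + 13 + 20 = 68.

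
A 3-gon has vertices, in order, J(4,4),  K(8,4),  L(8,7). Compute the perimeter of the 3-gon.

|JK| = √((4)² + (0)²) = √16 = 4
|KL| = √((0)² + (3)²) = √9 = 3
|LJ| = √((-4)² + (-3)²) = √25 = 5
Perimeter = 4 + 3 + 5 = 12.

12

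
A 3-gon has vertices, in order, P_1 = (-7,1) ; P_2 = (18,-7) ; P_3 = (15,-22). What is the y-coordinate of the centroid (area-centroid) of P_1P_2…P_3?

Apply the shoelace formula. First the cross-terms c_i = x_i·y_{i+1} − x_{i+1}·y_i:
  31, -291, -139  ⇒  2A = -399, A = -199.5.
Then Σ (y_i + y_{i+1})·c_i = 11172, so ȳ = 11172 / (6·(-199.5)) = -28/3.

-28/3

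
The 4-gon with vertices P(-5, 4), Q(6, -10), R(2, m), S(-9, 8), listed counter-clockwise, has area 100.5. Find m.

Write out the shoelace sum; only the two edges meeting at R involve m:
2·Area = [(6·m − 2·(-10)) + (2·8 − (-9)·m)] + 30
       = 15·m + 66 = 201
⇒ m = 9.

9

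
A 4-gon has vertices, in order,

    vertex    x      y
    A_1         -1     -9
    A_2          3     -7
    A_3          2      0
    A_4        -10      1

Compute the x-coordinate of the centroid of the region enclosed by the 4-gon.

Apply the shoelace (surveyor's) formula. First the cross-terms c_i = x_i·y_{i+1} − x_{i+1}·y_i:
  34, 14, 2, 91  ⇒  2A = 141, A = 70.5.
Then Σ (x_i + x_{i+1})·c_i = -879, so x̄ = -879 / (6·70.5) = -293/141.

-293/141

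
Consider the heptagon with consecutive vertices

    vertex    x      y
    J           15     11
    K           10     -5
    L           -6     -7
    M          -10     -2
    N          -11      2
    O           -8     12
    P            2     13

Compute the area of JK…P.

401

J→K: (15)(-5) − (10)(11) = -185
K→L: (10)(-7) − (-6)(-5) = -100
L→M: (-6)(-2) − (-10)(-7) = -58
M→N: (-10)(2) − (-11)(-2) = -42
N→O: (-11)(12) − (-8)(2) = -116
O→P: (-8)(13) − (2)(12) = -128
P→J: (2)(11) − (15)(13) = -173
Σ = -802
Area = |Σ|/2 = 401.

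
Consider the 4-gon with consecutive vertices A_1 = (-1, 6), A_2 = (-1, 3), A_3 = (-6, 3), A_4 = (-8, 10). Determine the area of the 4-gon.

28

Apply the surveyor's formula: 2A = Σ (x_i·y_{i+1} − x_{i+1}·y_i), indices taken mod 4.
Cross-terms: 3, 15, -36, -38  ⇒  Σ = -56
Area = |Σ|/2 = 28.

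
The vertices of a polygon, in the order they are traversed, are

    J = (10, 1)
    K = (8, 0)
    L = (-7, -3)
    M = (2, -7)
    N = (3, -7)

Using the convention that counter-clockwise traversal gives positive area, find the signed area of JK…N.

Apply the surveyor's formula: 2A = Σ (x_i·y_{i+1} − x_{i+1}·y_i), indices taken mod 5.
Σ = (-8) + (-24) + (55) + (7) + (73) = 103
Signed area = Σ/2 = 51.5 (positive ⇒ counter-clockwise traversal).

51.5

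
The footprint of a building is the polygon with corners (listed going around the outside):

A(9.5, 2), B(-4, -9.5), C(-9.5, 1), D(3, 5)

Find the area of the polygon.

134.25

Apply the surveyor's formula: 2A = Σ (x_i·y_{i+1} − x_{i+1}·y_i), indices taken mod 4.
A→B: (9.5)(-9.5) − (-4)(2) = -82.25
B→C: (-4)(1) − (-9.5)(-9.5) = -94.25
C→D: (-9.5)(5) − (3)(1) = -50.5
D→A: (3)(2) − (9.5)(5) = -41.5
Σ = -268.5
Area = |Σ|/2 = 134.25.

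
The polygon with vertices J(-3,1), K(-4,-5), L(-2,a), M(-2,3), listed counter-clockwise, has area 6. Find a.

-1

Write out the shoelace sum; only the two edges meeting at L involve a:
2·Area = [((-4)·a − (-2)·(-5)) + ((-2)·3 − (-2)·a)] + 26
       = -2·a + 10 = 12
⇒ a = -1.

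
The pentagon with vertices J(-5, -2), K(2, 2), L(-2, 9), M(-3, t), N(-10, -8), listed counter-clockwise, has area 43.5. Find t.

5

The doubled signed area Σ (x_i y_{i+1} − x_{i+1} y_i) is linear in t.
With t=0 it equals 47; the coefficient of t is 8 (from the two edges through M).
So 8·t + 47 = 2·43.5 = 87 ⇒ t = 5.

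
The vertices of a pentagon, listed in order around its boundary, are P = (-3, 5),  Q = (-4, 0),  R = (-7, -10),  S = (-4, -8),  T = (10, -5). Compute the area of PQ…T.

Apply the surveyor's formula: 2A = Σ (x_i·y_{i+1} − x_{i+1}·y_i), indices taken mod 5.
Σ = (20) + (40) + (16) + (100) + (35) = 211
Area = |Σ|/2 = 105.5.

105.5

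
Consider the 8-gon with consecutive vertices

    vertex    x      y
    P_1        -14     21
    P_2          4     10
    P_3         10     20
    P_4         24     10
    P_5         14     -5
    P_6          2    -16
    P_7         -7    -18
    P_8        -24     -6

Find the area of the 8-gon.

1112

Apply the shoelace (surveyor's) formula: 2A = Σ (x_i·y_{i+1} − x_{i+1}·y_i), indices taken mod 8.
Cross-terms: -224, -20, -380, -260, -214, -148, -390, -588  ⇒  Σ = -2224
Area = |Σ|/2 = 1112.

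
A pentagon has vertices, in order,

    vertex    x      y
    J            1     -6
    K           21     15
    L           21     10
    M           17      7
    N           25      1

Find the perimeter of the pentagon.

74

|JK| = √((20)² + (21)²) = √841 = 29
|KL| = √((0)² + (-5)²) = √25 = 5
|LM| = √((-4)² + (-3)²) = √25 = 5
|MN| = √((8)² + (-6)²) = √100 = 10
|NJ| = √((-24)² + (-7)²) = √625 = 25
Perimeter = 29 + 5 + 5 + 10 + 25 = 74.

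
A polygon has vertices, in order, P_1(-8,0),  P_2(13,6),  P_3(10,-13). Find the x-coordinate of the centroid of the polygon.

5

Apply the shoelace formula. First the cross-terms c_i = x_i·y_{i+1} − x_{i+1}·y_i:
  -48, -229, -104  ⇒  2A = -381, A = -190.5.
Then Σ (x_i + x_{i+1})·c_i = -5715, so x̄ = -5715 / (6·(-190.5)) = 5.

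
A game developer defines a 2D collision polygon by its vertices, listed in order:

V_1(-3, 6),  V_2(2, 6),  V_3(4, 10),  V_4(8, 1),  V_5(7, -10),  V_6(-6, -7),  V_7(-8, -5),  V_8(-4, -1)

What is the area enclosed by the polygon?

Cross-terms: -30, -4, -76, -87, -109, -26, -12, -27  ⇒  Σ = -371
Area = |Σ|/2 = 185.5.

185.5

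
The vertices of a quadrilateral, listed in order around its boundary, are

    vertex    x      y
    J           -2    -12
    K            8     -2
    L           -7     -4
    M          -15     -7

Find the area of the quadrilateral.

J→K: (-2)(-2) − (8)(-12) = 100
K→L: (8)(-4) − (-7)(-2) = -46
L→M: (-7)(-7) − (-15)(-4) = -11
M→J: (-15)(-12) − (-2)(-7) = 166
Σ = 209
Area = |Σ|/2 = 104.5.

104.5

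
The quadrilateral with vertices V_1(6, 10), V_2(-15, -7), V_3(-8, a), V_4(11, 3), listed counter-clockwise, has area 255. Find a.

The doubled signed area Σ (x_i y_{i+1} − x_{i+1} y_i) is linear in a.
With a=0 it equals 120; the coefficient of a is -26 (from the two edges through V_3).
So -26·a + 120 = 2·255 = 510 ⇒ a = -15.

-15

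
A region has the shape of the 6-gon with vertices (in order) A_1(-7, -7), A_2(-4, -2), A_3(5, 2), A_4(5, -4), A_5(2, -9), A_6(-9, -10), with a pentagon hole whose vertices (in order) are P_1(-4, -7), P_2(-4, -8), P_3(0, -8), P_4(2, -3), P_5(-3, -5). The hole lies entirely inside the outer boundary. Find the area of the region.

Outer boundary:
Σ = (-14) + (2) + (-30) + (-37) + (-101) + (-7) = -187
Area = |Σ|/2 = 93.5.
Hole:
P_1→P_2: (-4)(-8) − (-4)(-7) = 4
P_2→P_3: (-4)(-8) − (0)(-8) = 32
P_3→P_4: (0)(-3) − (2)(-8) = 16
P_4→P_5: (2)(-5) − (-3)(-3) = -19
P_5→P_1: (-3)(-7) − (-4)(-5) = 1
Σ = 34
Area = |Σ|/2 = 17.
Net area = 93.5 − 17 = 76.5.

76.5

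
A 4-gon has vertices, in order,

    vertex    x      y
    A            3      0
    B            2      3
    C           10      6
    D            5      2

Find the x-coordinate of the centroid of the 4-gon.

Apply the shoelace formula. First the cross-terms c_i = x_i·y_{i+1} − x_{i+1}·y_i:
  9, -18, -10, -6  ⇒  2A = -25, A = -12.5.
Then Σ (x_i + x_{i+1})·c_i = -369, so x̄ = -369 / (6·(-12.5)) = 4.92.

4.92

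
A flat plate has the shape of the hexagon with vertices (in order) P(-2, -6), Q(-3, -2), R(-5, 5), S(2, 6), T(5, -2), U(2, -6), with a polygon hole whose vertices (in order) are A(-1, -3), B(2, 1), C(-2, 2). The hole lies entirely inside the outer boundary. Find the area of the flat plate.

72

Outer boundary:
Apply the shoelace formula: 2A = Σ (x_i·y_{i+1} − x_{i+1}·y_i), indices taken mod 6.
P→Q: (-2)(-2) − (-3)(-6) = -14
Q→R: (-3)(5) − (-5)(-2) = -25
R→S: (-5)(6) − (2)(5) = -40
S→T: (2)(-2) − (5)(6) = -34
T→U: (5)(-6) − (2)(-2) = -26
U→P: (2)(-6) − (-2)(-6) = -24
Σ = -163
Area = |Σ|/2 = 81.5.
Hole:
Apply the shoelace formula: 2A = Σ (x_i·y_{i+1} − x_{i+1}·y_i), indices taken mod 3.
Σ = (5) + (6) + (8) = 19
Area = |Σ|/2 = 9.5.
Net area = 81.5 − 9.5 = 72.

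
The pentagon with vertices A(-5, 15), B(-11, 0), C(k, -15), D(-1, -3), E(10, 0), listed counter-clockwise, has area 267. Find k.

-13

The doubled signed area Σ (x_i y_{i+1} − x_{i+1} y_i) is linear in k.
With k=0 it equals 495; the coefficient of k is -3 (from the two edges through C).
So -3·k + 495 = 2·267 = 534 ⇒ k = -13.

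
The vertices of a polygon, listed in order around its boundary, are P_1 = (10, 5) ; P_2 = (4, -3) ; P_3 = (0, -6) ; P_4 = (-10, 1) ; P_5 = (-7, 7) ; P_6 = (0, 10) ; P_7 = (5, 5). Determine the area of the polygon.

Apply the shoelace formula: 2A = Σ (x_i·y_{i+1} − x_{i+1}·y_i), indices taken mod 7.
Σ = (-50) + (-24) + (-60) + (-63) + (-70) + (-50) + (-25) = -342
Area = |Σ|/2 = 171.

171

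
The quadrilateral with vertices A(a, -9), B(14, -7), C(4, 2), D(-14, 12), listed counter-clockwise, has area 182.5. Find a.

1

The doubled signed area Σ (x_i y_{i+1} − x_{i+1} y_i) is linear in a.
With a=0 it equals 384; the coefficient of a is -19 (from the two edges through A).
So -19·a + 384 = 2·182.5 = 365 ⇒ a = 1.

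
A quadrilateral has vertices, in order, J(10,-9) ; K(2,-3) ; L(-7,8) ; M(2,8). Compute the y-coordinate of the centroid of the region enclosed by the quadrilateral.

Apply the shoelace formula. First the cross-terms c_i = x_i·y_{i+1} − x_{i+1}·y_i:
  -12, -5, -72, -98  ⇒  2A = -187, A = -93.5.
Then Σ (y_i + y_{i+1})·c_i = -935, so ȳ = -935 / (6·(-93.5)) = 5/3.

5/3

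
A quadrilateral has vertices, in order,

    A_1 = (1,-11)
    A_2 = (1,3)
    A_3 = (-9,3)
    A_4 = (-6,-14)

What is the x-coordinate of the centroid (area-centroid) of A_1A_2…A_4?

Apply Gauss's area formula. First the cross-terms c_i = x_i·y_{i+1} − x_{i+1}·y_i:
  14, 30, 144, 80  ⇒  2A = 268, A = 134.
Then Σ (x_i + x_{i+1})·c_i = -2772, so x̄ = -2772 / (6·134) = -231/67.

-231/67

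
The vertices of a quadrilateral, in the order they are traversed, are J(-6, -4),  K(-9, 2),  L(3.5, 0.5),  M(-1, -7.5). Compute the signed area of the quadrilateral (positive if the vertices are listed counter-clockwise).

-63.125

Apply the shoelace (surveyor's) formula: 2A = Σ (x_i·y_{i+1} − x_{i+1}·y_i), indices taken mod 4.
Cross-terms: -48, -11.5, -25.75, -41  ⇒  Σ = -126.25
Signed area = Σ/2 = -63.125 (negative ⇒ clockwise traversal).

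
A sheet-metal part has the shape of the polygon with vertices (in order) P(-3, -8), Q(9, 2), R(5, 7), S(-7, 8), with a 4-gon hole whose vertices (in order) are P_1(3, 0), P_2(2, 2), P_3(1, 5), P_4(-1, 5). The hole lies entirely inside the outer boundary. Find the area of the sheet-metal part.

139.5

Outer boundary:
Apply Gauss's area formula: 2A = Σ (x_i·y_{i+1} − x_{i+1}·y_i), indices taken mod 4.
Σ = (66) + (53) + (89) + (80) = 288
Area = |Σ|/2 = 144.
Hole:
Apply the shoelace (surveyor's) formula: 2A = Σ (x_i·y_{i+1} − x_{i+1}·y_i), indices taken mod 4.
Cross-terms: 6, 8, 10, -15  ⇒  Σ = 9
Area = |Σ|/2 = 4.5.
Net area = 144 − 4.5 = 139.5.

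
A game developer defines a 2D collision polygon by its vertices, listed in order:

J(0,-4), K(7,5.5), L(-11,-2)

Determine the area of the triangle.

Σ = (28) + (46.5) + (44) = 118.5
Area = |Σ|/2 = 59.25.

59.25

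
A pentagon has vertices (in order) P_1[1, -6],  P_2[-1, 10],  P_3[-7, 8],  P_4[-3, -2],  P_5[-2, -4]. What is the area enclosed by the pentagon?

Apply the shoelace formula: 2A = Σ (x_i·y_{i+1} − x_{i+1}·y_i), indices taken mod 5.
Σ = (4) + (62) + (38) + (8) + (16) = 128
Area = |Σ|/2 = 64.

64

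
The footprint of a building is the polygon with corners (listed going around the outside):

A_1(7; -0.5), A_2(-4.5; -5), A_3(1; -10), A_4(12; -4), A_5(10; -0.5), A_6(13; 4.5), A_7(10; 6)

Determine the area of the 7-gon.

Apply the shoelace (surveyor's) formula: 2A = Σ (x_i·y_{i+1} − x_{i+1}·y_i), indices taken mod 7.
Σ = (-37.25) + (50) + (116) + (34) + (51.5) + (33) + (-47) = 200.25
Area = |Σ|/2 = 100.125.

100.125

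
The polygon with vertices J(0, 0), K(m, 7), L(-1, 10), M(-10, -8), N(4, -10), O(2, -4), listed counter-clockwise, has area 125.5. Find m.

0

The doubled signed area Σ (x_i y_{i+1} − x_{i+1} y_i) is linear in m.
With m=0 it equals 251; the coefficient of m is 10 (from the two edges through K).
So 10·m + 251 = 2·125.5 = 251 ⇒ m = 0.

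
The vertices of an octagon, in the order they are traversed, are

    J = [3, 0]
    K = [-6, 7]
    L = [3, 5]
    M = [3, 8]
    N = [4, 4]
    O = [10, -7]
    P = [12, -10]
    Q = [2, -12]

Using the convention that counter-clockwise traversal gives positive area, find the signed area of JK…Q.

J→K: (3)(7) − (-6)(0) = 21
K→L: (-6)(5) − (3)(7) = -51
L→M: (3)(8) − (3)(5) = 9
M→N: (3)(4) − (4)(8) = -20
N→O: (4)(-7) − (10)(4) = -68
O→P: (10)(-10) − (12)(-7) = -16
P→Q: (12)(-12) − (2)(-10) = -124
Q→J: (2)(0) − (3)(-12) = 36
Σ = -213
Signed area = Σ/2 = -106.5 (negative ⇒ clockwise traversal).

-106.5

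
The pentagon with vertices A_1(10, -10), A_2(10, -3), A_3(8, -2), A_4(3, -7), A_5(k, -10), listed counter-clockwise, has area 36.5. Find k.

The doubled signed area Σ (x_i y_{i+1} − x_{i+1} y_i) is linear in k.
With k=0 it equals 94; the coefficient of k is -3 (from the two edges through A_5).
So -3·k + 94 = 2·36.5 = 73 ⇒ k = 7.

7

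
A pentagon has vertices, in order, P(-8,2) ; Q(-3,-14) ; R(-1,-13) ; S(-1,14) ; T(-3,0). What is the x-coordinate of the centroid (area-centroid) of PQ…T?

Apply the shoelace (surveyor's) formula. First the cross-terms c_i = x_i·y_{i+1} − x_{i+1}·y_i:
  118, 25, -27, 42, -6  ⇒  2A = 152, A = 76.
Then Σ (x_i + x_{i+1})·c_i = -1446, so x̄ = -1446 / (6·76) = -241/76.

-241/76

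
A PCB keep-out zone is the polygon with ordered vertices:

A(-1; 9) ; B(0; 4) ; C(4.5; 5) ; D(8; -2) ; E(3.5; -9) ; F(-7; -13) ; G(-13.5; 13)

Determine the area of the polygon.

309.75

Cross-terms: -4, -18, -49, -65, -108.5, -266.5, -108.5  ⇒  Σ = -619.5
Area = |Σ|/2 = 309.75.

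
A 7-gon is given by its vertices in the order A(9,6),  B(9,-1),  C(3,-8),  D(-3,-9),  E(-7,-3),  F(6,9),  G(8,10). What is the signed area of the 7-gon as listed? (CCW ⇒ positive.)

-168

Cross-terms: -63, -69, -51, -54, -45, -12, -42  ⇒  Σ = -336
Signed area = Σ/2 = -168 (negative ⇒ clockwise traversal).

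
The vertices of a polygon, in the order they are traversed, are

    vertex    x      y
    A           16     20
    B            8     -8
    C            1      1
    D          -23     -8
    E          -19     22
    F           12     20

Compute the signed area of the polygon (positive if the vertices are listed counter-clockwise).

-819.5

Σ = (-288) + (16) + (15) + (-658) + (-644) + (-80) = -1639
Signed area = Σ/2 = -819.5 (negative ⇒ clockwise traversal).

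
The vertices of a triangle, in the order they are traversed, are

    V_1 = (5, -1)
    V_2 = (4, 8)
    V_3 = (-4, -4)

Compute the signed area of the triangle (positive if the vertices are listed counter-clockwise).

42

Cross-terms: 44, 16, 24  ⇒  Σ = 84
Signed area = Σ/2 = 42 (positive ⇒ counter-clockwise traversal).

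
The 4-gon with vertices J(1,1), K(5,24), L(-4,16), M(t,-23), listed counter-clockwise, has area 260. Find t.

The doubled signed area Σ (x_i y_{i+1} − x_{i+1} y_i) is linear in t.
With t=0 it equals 310; the coefficient of t is -15 (from the two edges through M).
So -15·t + 310 = 2·260 = 520 ⇒ t = -14.

-14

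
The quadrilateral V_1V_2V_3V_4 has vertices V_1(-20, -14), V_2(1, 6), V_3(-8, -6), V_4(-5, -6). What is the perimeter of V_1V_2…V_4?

64

|V_1V_2| = √((21)² + (20)²) = √841 = 29
|V_2V_3| = √((-9)² + (-12)²) = √225 = 15
|V_3V_4| = √((3)² + (0)²) = √9 = 3
|V_4V_1| = √((-15)² + (-8)²) = √289 = 17
Perimeter = 29 + 15 + 3 + 17 = 64.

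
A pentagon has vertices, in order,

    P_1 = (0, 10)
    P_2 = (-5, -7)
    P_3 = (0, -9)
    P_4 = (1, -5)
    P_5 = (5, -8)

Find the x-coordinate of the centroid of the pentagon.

Apply the shoelace formula. First the cross-terms c_i = x_i·y_{i+1} − x_{i+1}·y_i:
  50, 45, 9, 17, 50  ⇒  2A = 171, A = 85.5.
Then Σ (x_i + x_{i+1})·c_i = -114, so x̄ = -114 / (6·85.5) = -2/9.

-2/9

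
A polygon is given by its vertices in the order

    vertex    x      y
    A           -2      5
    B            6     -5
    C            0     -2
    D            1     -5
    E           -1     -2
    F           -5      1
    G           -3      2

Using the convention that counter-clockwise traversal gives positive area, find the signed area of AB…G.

Apply the shoelace (surveyor's) formula: 2A = Σ (x_i·y_{i+1} − x_{i+1}·y_i), indices taken mod 7.
A→B: (-2)(-5) − (6)(5) = -20
B→C: (6)(-2) − (0)(-5) = -12
C→D: (0)(-5) − (1)(-2) = 2
D→E: (1)(-2) − (-1)(-5) = -7
E→F: (-1)(1) − (-5)(-2) = -11
F→G: (-5)(2) − (-3)(1) = -7
G→A: (-3)(5) − (-2)(2) = -11
Σ = -66
Signed area = Σ/2 = -33 (negative ⇒ clockwise traversal).

-33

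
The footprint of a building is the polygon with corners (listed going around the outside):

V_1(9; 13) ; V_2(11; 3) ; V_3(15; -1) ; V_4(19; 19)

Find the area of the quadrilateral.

Apply the shoelace formula: 2A = Σ (x_i·y_{i+1} − x_{i+1}·y_i), indices taken mod 4.
Σ = (-116) + (-56) + (304) + (76) = 208
Area = |Σ|/2 = 104.

104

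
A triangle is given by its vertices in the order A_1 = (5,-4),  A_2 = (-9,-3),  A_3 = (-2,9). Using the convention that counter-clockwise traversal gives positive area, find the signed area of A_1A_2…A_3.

Apply the shoelace formula: 2A = Σ (x_i·y_{i+1} − x_{i+1}·y_i), indices taken mod 3.
Cross-terms: -51, -87, -37  ⇒  Σ = -175
Signed area = Σ/2 = -87.5 (negative ⇒ clockwise traversal).

-87.5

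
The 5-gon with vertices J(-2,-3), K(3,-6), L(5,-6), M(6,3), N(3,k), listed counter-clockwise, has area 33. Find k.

0

Write out the shoelace sum; only the two edges meeting at N involve k:
2·Area = [(6·k − 3·3) + (3·(-3) − (-2)·k)] + 84
       = 8·k + 66 = 66
⇒ k = 0.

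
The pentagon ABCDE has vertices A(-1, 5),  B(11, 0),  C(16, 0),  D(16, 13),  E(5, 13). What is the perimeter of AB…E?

|AB| = √((12)² + (-5)²) = √169 = 13
|BC| = √((5)² + (0)²) = √25 = 5
|CD| = √((0)² + (13)²) = √169 = 13
|DE| = √((-11)² + (0)²) = √121 = 11
|EA| = √((-6)² + (-8)²) = √100 = 10
Perimeter = 13 + 5 + 13 + 11 + 10 = 52.

52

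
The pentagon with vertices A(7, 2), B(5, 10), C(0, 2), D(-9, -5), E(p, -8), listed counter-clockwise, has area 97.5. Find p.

The doubled signed area Σ (x_i y_{i+1} − x_{i+1} y_i) is linear in p.
With p=0 it equals 216; the coefficient of p is 7 (from the two edges through E).
So 7·p + 216 = 2·97.5 = 195 ⇒ p = -3.

-3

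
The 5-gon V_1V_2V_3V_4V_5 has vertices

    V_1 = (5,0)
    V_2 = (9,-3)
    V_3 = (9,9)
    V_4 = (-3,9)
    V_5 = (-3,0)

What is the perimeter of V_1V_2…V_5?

|V_1V_2| = √((4)² + (-3)²) = √25 = 5
|V_2V_3| = √((0)² + (12)²) = √144 = 12
|V_3V_4| = √((-12)² + (0)²) = √144 = 12
|V_4V_5| = √((0)² + (-9)²) = √81 = 9
|V_5V_1| = √((8)² + (0)²) = √64 = 8
Perimeter = 5 + 12 + 12 + 9 + 8 = 46.

46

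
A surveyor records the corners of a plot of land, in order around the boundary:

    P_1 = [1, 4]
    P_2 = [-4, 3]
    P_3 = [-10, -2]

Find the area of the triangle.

9.5

Apply the surveyor's formula: 2A = Σ (x_i·y_{i+1} − x_{i+1}·y_i), indices taken mod 3.
Σ = (19) + (38) + (-38) = 19
Area = |Σ|/2 = 9.5.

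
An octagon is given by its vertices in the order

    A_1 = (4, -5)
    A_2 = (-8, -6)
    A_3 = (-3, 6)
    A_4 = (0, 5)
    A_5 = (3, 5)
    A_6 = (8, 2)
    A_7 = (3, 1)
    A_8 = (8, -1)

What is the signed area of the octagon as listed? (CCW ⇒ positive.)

Apply the surveyor's formula: 2A = Σ (x_i·y_{i+1} − x_{i+1}·y_i), indices taken mod 8.
Σ = (-64) + (-66) + (-15) + (-15) + (-34) + (2) + (-11) + (-36) = -239
Signed area = Σ/2 = -119.5 (negative ⇒ clockwise traversal).

-119.5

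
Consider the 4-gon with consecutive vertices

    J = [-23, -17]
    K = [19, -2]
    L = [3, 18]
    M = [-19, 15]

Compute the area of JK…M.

Apply the shoelace (surveyor's) formula: 2A = Σ (x_i·y_{i+1} − x_{i+1}·y_i), indices taken mod 4.
Cross-terms: 369, 348, 387, 668  ⇒  Σ = 1772
Area = |Σ|/2 = 886.

886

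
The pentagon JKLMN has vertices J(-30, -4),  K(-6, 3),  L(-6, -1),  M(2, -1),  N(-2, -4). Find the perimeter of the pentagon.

70

|JK| = √((24)² + (7)²) = √625 = 25
|KL| = √((0)² + (-4)²) = √16 = 4
|LM| = √((8)² + (0)²) = √64 = 8
|MN| = √((-4)² + (-3)²) = √25 = 5
|NJ| = √((-28)² + (0)²) = √784 = 28
Perimeter = 25 + 4 + 8 + 5 + 28 = 70.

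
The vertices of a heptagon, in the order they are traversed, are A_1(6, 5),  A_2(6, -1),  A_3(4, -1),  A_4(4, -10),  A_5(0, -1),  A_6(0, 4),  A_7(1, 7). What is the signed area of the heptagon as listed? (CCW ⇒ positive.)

Cross-terms: -36, -2, -36, -4, 0, -4, -37  ⇒  Σ = -119
Signed area = Σ/2 = -59.5 (negative ⇒ clockwise traversal).

-59.5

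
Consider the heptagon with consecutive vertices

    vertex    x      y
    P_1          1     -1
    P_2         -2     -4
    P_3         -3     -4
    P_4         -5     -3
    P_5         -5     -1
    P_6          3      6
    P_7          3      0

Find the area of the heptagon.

39.5

Σ = (-6) + (-4) + (-11) + (-10) + (-27) + (-18) + (-3) = -79
Area = |Σ|/2 = 39.5.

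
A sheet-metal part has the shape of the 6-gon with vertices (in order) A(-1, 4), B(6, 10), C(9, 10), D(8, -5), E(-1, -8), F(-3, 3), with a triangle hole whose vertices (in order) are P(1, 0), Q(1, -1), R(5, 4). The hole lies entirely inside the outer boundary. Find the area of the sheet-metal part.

145

Outer boundary:
Apply the shoelace formula: 2A = Σ (x_i·y_{i+1} − x_{i+1}·y_i), indices taken mod 6.
Σ = (-34) + (-30) + (-125) + (-69) + (-27) + (-9) = -294
Area = |Σ|/2 = 147.
Hole:
Σ = (-1) + (9) + (-4) = 4
Area = |Σ|/2 = 2.
Net area = 147 − 2 = 145.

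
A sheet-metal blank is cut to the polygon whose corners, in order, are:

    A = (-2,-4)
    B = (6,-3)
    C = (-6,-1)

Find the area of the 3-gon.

Apply the shoelace (surveyor's) formula: 2A = Σ (x_i·y_{i+1} − x_{i+1}·y_i), indices taken mod 3.
A→B: (-2)(-3) − (6)(-4) = 30
B→C: (6)(-1) − (-6)(-3) = -24
C→A: (-6)(-4) − (-2)(-1) = 22
Σ = 28
Area = |Σ|/2 = 14.

14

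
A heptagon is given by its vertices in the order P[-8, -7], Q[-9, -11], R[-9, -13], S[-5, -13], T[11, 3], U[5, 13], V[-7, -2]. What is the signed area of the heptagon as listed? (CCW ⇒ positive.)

232.5

Cross-terms: 25, 18, 52, 128, 128, 81, 33  ⇒  Σ = 465
Signed area = Σ/2 = 232.5 (positive ⇒ counter-clockwise traversal).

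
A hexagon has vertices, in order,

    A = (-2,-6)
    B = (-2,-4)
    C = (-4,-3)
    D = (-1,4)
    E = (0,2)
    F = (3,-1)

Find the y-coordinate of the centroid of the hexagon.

Apply the shoelace (surveyor's) formula. First the cross-terms c_i = x_i·y_{i+1} − x_{i+1}·y_i:
  -4, -10, -19, -2, -6, -20  ⇒  2A = -61, A = -30.5.
Then Σ (y_i + y_{i+1})·c_i = 213, so ȳ = 213 / (6·(-30.5)) = -71/61.

-71/61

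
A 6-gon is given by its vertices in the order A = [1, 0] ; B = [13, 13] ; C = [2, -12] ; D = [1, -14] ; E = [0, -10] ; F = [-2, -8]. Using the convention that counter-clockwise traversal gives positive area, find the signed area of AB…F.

Apply the shoelace formula: 2A = Σ (x_i·y_{i+1} − x_{i+1}·y_i), indices taken mod 6.
Cross-terms: 13, -182, -16, -10, -20, 8  ⇒  Σ = -207
Signed area = Σ/2 = -103.5 (negative ⇒ clockwise traversal).

-103.5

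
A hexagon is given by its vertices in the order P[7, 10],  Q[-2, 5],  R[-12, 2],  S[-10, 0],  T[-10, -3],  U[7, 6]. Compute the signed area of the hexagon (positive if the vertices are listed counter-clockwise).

P→Q: (7)(5) − (-2)(10) = 55
Q→R: (-2)(2) − (-12)(5) = 56
R→S: (-12)(0) − (-10)(2) = 20
S→T: (-10)(-3) − (-10)(0) = 30
T→U: (-10)(6) − (7)(-3) = -39
U→P: (7)(10) − (7)(6) = 28
Σ = 150
Signed area = Σ/2 = 75 (positive ⇒ counter-clockwise traversal).

75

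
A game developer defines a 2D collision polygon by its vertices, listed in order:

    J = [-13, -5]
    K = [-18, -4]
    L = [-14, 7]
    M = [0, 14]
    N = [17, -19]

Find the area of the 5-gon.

Apply the shoelace (surveyor's) formula: 2A = Σ (x_i·y_{i+1} − x_{i+1}·y_i), indices taken mod 5.
J→K: (-13)(-4) − (-18)(-5) = -38
K→L: (-18)(7) − (-14)(-4) = -182
L→M: (-14)(14) − (0)(7) = -196
M→N: (0)(-19) − (17)(14) = -238
N→J: (17)(-5) − (-13)(-19) = -332
Σ = -986
Area = |Σ|/2 = 493.

493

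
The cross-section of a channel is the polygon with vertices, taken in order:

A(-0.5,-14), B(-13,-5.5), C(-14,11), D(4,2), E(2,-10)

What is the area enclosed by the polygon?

Apply the shoelace (surveyor's) formula: 2A = Σ (x_i·y_{i+1} − x_{i+1}·y_i), indices taken mod 5.
A→B: (-0.5)(-5.5) − (-13)(-14) = -179.25
B→C: (-13)(11) − (-14)(-5.5) = -220
C→D: (-14)(2) − (4)(11) = -72
D→E: (4)(-10) − (2)(2) = -44
E→A: (2)(-14) − (-0.5)(-10) = -33
Σ = -548.25
Area = |Σ|/2 = 274.125.

274.125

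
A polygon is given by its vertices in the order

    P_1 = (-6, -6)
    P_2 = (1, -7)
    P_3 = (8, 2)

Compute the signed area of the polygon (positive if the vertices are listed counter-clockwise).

35

Apply the shoelace (surveyor's) formula: 2A = Σ (x_i·y_{i+1} − x_{i+1}·y_i), indices taken mod 3.
Σ = (48) + (58) + (-36) = 70
Signed area = Σ/2 = 35 (positive ⇒ counter-clockwise traversal).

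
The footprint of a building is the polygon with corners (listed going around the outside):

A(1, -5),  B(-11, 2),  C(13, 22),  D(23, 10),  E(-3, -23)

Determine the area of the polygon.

579

Apply Gauss's area formula: 2A = Σ (x_i·y_{i+1} − x_{i+1}·y_i), indices taken mod 5.
Σ = (-53) + (-268) + (-376) + (-499) + (38) = -1158
Area = |Σ|/2 = 579.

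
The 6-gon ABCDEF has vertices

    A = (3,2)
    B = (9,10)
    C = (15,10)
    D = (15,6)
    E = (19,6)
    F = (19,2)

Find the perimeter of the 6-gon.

|AB| = √((6)² + (8)²) = √100 = 10
|BC| = √((6)² + (0)²) = √36 = 6
|CD| = √((0)² + (-4)²) = √16 = 4
|DE| = √((4)² + (0)²) = √16 = 4
|EF| = √((0)² + (-4)²) = √16 = 4
|FA| = √((-16)² + (0)²) = √256 = 16
Perimeter = 10 + 6 + 4 + 4 + 4 + 16 = 44.

44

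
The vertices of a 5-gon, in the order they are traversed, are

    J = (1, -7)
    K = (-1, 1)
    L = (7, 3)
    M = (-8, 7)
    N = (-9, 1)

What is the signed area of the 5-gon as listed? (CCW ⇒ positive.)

87

J→K: (1)(1) − (-1)(-7) = -6
K→L: (-1)(3) − (7)(1) = -10
L→M: (7)(7) − (-8)(3) = 73
M→N: (-8)(1) − (-9)(7) = 55
N→J: (-9)(-7) − (1)(1) = 62
Σ = 174
Signed area = Σ/2 = 87 (positive ⇒ counter-clockwise traversal).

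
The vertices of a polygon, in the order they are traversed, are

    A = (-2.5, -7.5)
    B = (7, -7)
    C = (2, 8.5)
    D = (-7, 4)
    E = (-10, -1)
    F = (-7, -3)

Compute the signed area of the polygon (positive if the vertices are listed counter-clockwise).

Σ = (70) + (73.5) + (67.5) + (47) + (23) + (45) = 326
Signed area = Σ/2 = 163 (positive ⇒ counter-clockwise traversal).

163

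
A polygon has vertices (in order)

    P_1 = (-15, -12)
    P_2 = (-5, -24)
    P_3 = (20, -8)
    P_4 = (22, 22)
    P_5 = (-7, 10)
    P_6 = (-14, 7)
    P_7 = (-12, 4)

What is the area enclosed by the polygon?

1066.5

Apply the shoelace formula: 2A = Σ (x_i·y_{i+1} − x_{i+1}·y_i), indices taken mod 7.
Σ = (300) + (520) + (616) + (374) + (91) + (28) + (204) = 2133
Area = |Σ|/2 = 1066.5.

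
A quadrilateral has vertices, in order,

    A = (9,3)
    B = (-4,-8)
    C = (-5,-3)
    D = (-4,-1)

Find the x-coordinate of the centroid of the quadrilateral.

Apply the shoelace formula. First the cross-terms c_i = x_i·y_{i+1} − x_{i+1}·y_i:
  -60, -28, -7, -3  ⇒  2A = -98, A = -49.
Then Σ (x_i + x_{i+1})·c_i = 0, so x̄ = 0 / (6·(-49)) = 0.

0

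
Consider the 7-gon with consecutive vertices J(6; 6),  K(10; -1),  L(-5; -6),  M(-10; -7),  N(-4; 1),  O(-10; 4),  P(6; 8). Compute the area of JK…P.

158

Σ = (-66) + (-65) + (-25) + (-38) + (-6) + (-104) + (-12) = -316
Area = |Σ|/2 = 158.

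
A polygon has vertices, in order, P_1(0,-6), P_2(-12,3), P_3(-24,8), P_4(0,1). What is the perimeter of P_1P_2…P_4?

|P_1P_2| = √((-12)² + (9)²) = √225 = 15
|P_2P_3| = √((-12)² + (5)²) = √169 = 13
|P_3P_4| = √((24)² + (-7)²) = √625 = 25
|P_4P_1| = √((0)² + (-7)²) = √49 = 7
Perimeter = 15 + 13 + 25 + 7 = 60.

60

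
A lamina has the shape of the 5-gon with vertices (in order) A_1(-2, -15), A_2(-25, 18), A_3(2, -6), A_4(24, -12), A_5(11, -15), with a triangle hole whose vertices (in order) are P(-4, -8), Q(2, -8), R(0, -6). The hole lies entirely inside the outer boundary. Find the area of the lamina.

Outer boundary:
Apply the shoelace (surveyor's) formula: 2A = Σ (x_i·y_{i+1} − x_{i+1}·y_i), indices taken mod 5.
Σ = (-411) + (114) + (120) + (-228) + (-195) = -600
Area = |Σ|/2 = 300.
Hole:
Σ = (48) + (-12) + (-24) = 12
Area = |Σ|/2 = 6.
Net area = 300 − 6 = 294.

294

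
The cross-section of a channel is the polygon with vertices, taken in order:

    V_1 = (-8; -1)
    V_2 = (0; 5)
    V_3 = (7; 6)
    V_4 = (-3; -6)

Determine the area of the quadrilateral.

72

Apply the shoelace (surveyor's) formula: 2A = Σ (x_i·y_{i+1} − x_{i+1}·y_i), indices taken mod 4.
Σ = (-40) + (-35) + (-24) + (-45) = -144
Area = |Σ|/2 = 72.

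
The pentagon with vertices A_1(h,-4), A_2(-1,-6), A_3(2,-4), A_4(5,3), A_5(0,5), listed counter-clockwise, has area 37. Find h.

Write out the shoelace sum; only the two edges meeting at A_1 involve h:
2·Area = [(0·(-4) − h·5) + (h·(-6) − (-1)·(-4))] + 67
       = -11·h + 63 = 74
⇒ h = -1.

-1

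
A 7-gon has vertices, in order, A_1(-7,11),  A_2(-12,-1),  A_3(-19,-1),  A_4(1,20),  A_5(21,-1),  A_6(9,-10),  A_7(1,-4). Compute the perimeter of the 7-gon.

120

|A_1A_2| = √((-5)² + (-12)²) = √169 = 13
|A_2A_3| = √((-7)² + (0)²) = √49 = 7
|A_3A_4| = √((20)² + (21)²) = √841 = 29
|A_4A_5| = √((20)² + (-21)²) = √841 = 29
|A_5A_6| = √((-12)² + (-9)²) = √225 = 15
|A_6A_7| = √((-8)² + (6)²) = √100 = 10
|A_7A_1| = √((-8)² + (15)²) = √289 = 17
Perimeter = 13 + 7 + 29 + 29 + 15 + 10 + 17 = 120.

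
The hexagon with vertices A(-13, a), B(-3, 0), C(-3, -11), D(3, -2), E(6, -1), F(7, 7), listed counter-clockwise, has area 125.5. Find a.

3

Write out the shoelace sum; only the two edges meeting at A involve a:
2·Area = [(7·a − (-13)·7) + ((-13)·0 − (-3)·a)] + 130
       = 10·a + 221 = 251
⇒ a = 3.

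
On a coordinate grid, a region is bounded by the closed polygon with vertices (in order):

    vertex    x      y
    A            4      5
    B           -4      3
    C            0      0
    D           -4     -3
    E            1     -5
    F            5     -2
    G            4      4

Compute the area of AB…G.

55

Apply the surveyor's formula: 2A = Σ (x_i·y_{i+1} − x_{i+1}·y_i), indices taken mod 7.
Σ = (32) + (0) + (0) + (23) + (23) + (28) + (4) = 110
Area = |Σ|/2 = 55.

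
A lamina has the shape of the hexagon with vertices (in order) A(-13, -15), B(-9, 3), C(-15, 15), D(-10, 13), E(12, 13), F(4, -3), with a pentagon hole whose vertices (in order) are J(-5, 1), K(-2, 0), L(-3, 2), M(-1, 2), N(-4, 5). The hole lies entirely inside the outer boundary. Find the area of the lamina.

382

Outer boundary:
Σ = (-174) + (-90) + (-45) + (-286) + (-88) + (-99) = -782
Area = |Σ|/2 = 391.
Hole:
Cross-terms: 2, -4, -4, 3, 21  ⇒  Σ = 18
Area = |Σ|/2 = 9.
Net area = 391 − 9 = 382.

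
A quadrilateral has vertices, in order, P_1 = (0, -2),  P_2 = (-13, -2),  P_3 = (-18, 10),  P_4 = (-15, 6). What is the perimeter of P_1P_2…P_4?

|P_1P_2| = √((-13)² + (0)²) = √169 = 13
|P_2P_3| = √((-5)² + (12)²) = √169 = 13
|P_3P_4| = √((3)² + (-4)²) = √25 = 5
|P_4P_1| = √((15)² + (-8)²) = √289 = 17
Perimeter = 13 + 13 + 5 + 17 = 48.

48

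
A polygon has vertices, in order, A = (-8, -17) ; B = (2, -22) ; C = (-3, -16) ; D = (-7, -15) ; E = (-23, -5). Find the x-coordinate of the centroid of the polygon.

Apply the shoelace (surveyor's) formula. First the cross-terms c_i = x_i·y_{i+1} − x_{i+1}·y_i:
  210, -98, -67, -310, 351  ⇒  2A = 86, A = 43.
Then Σ (x_i + x_{i+1})·c_i = -2073, so x̄ = -2073 / (6·43) = -691/86.

-691/86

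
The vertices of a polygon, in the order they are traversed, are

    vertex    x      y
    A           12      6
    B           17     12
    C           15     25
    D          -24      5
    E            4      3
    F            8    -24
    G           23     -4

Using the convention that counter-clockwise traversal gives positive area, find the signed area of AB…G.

728

Apply the shoelace formula: 2A = Σ (x_i·y_{i+1} − x_{i+1}·y_i), indices taken mod 7.
Σ = (42) + (245) + (675) + (-92) + (-120) + (520) + (186) = 1456
Signed area = Σ/2 = 728 (positive ⇒ counter-clockwise traversal).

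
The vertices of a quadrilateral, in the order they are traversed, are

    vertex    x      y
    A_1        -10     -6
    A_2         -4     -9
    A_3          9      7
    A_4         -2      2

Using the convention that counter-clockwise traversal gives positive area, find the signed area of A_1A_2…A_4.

A_1→A_2: (-10)(-9) − (-4)(-6) = 66
A_2→A_3: (-4)(7) − (9)(-9) = 53
A_3→A_4: (9)(2) − (-2)(7) = 32
A_4→A_1: (-2)(-6) − (-10)(2) = 32
Σ = 183
Signed area = Σ/2 = 91.5 (positive ⇒ counter-clockwise traversal).

91.5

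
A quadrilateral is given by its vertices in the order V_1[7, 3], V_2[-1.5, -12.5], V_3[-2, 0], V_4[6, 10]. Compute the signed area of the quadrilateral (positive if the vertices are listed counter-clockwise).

-90

Apply the shoelace (surveyor's) formula: 2A = Σ (x_i·y_{i+1} − x_{i+1}·y_i), indices taken mod 4.
V_1→V_2: (7)(-12.5) − (-1.5)(3) = -83
V_2→V_3: (-1.5)(0) − (-2)(-12.5) = -25
V_3→V_4: (-2)(10) − (6)(0) = -20
V_4→V_1: (6)(3) − (7)(10) = -52
Σ = -180
Signed area = Σ/2 = -90 (negative ⇒ clockwise traversal).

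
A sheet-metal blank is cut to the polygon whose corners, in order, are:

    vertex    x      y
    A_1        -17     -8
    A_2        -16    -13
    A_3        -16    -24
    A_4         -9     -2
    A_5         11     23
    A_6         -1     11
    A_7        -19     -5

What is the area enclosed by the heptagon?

162.5

A_1→A_2: (-17)(-13) − (-16)(-8) = 93
A_2→A_3: (-16)(-24) − (-16)(-13) = 176
A_3→A_4: (-16)(-2) − (-9)(-24) = -184
A_4→A_5: (-9)(23) − (11)(-2) = -185
A_5→A_6: (11)(11) − (-1)(23) = 144
A_6→A_7: (-1)(-5) − (-19)(11) = 214
A_7→A_1: (-19)(-8) − (-17)(-5) = 67
Σ = 325
Area = |Σ|/2 = 162.5.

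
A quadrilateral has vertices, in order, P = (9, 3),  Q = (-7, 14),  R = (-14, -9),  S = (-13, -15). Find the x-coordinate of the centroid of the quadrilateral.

-536/119

Apply the shoelace formula. First the cross-terms c_i = x_i·y_{i+1} − x_{i+1}·y_i:
  147, 259, 93, 96  ⇒  2A = 595, A = 297.5.
Then Σ (x_i + x_{i+1})·c_i = -8040, so x̄ = -8040 / (6·297.5) = -536/119.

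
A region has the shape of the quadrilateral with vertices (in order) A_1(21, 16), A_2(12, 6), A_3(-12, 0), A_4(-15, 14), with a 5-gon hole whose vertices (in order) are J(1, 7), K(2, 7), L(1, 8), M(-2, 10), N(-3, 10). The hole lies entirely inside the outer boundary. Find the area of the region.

Outer boundary:
A_1→A_2: (21)(6) − (12)(16) = -66
A_2→A_3: (12)(0) − (-12)(6) = 72
A_3→A_4: (-12)(14) − (-15)(0) = -168
A_4→A_1: (-15)(16) − (21)(14) = -534
Σ = -696
Area = |Σ|/2 = 348.
Hole:
Apply the shoelace formula: 2A = Σ (x_i·y_{i+1} − x_{i+1}·y_i), indices taken mod 5.
Cross-terms: -7, 9, 26, 10, -31  ⇒  Σ = 7
Area = |Σ|/2 = 3.5.
Net area = 348 − 3.5 = 344.5.

344.5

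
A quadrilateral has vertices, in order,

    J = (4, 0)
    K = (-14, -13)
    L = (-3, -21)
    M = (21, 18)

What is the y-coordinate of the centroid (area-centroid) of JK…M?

-1493/222

Apply Gauss's area formula. First the cross-terms c_i = x_i·y_{i+1} − x_{i+1}·y_i:
  -52, 255, 387, -72  ⇒  2A = 518, A = 259.
Then Σ (y_i + y_{i+1})·c_i = -10451, so ȳ = -10451 / (6·259) = -1493/222.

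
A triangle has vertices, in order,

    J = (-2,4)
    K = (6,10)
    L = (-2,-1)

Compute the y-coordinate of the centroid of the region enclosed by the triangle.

Apply the shoelace formula. First the cross-terms c_i = x_i·y_{i+1} − x_{i+1}·y_i:
  -44, 14, -10  ⇒  2A = -40, A = -20.
Then Σ (y_i + y_{i+1})·c_i = -520, so ȳ = -520 / (6·(-20)) = 13/3.

13/3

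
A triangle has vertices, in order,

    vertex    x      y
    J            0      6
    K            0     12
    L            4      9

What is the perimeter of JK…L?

16

|JK| = √((0)² + (6)²) = √36 = 6
|KL| = √((4)² + (-3)²) = √25 = 5
|LJ| = √((-4)² + (-3)²) = √25 = 5
Perimeter = 6 + 5 + 5 = 16.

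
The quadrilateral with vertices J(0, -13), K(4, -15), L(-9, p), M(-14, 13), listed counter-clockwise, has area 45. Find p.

Write out the shoelace sum; only the two edges meeting at L involve p:
2·Area = [(4·p − (-9)·(-15)) + ((-9)·13 − (-14)·p)] + 234
       = 18·p + -18 = 90
⇒ p = 6.

6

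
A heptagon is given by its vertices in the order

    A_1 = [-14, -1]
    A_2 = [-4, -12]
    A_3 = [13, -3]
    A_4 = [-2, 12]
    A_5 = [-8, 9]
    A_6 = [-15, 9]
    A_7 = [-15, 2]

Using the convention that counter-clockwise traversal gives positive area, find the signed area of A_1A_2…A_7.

385.5

Σ = (164) + (168) + (150) + (78) + (63) + (105) + (43) = 771
Signed area = Σ/2 = 385.5 (positive ⇒ counter-clockwise traversal).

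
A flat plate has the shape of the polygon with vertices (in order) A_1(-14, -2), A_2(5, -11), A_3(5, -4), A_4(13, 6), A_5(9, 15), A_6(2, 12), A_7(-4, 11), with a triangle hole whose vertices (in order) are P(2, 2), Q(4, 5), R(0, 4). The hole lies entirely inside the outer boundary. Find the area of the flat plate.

361

Outer boundary:
A_1→A_2: (-14)(-11) − (5)(-2) = 164
A_2→A_3: (5)(-4) − (5)(-11) = 35
A_3→A_4: (5)(6) − (13)(-4) = 82
A_4→A_5: (13)(15) − (9)(6) = 141
A_5→A_6: (9)(12) − (2)(15) = 78
A_6→A_7: (2)(11) − (-4)(12) = 70
A_7→A_1: (-4)(-2) − (-14)(11) = 162
Σ = 732
Area = |Σ|/2 = 366.
Hole:
Σ = (2) + (16) + (-8) = 10
Area = |Σ|/2 = 5.
Net area = 366 − 5 = 361.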